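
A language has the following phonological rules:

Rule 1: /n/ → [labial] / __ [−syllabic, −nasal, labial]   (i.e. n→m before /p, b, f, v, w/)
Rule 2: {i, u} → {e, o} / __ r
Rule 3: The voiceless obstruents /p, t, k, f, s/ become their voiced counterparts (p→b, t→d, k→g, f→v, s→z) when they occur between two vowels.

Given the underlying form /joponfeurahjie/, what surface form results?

Rule 1 (nasal place assimilation): /n/ precedes the labial consonant /f/, so it assimilates in place to [m]. /joponfeurahjie/ → jopomfeurahjie.
Rule 2 (pre-rhotic lowering): /u/ is a high vowel immediately before /r/, so it lowers to [o]. /jopomfeurahjie/ → jopomfeorahjie.
Rule 3 (intervocalic voicing): /p/ is a voiceless obstruent between vowels /o/ and /o/, so it voices to [b]. /jopomfeorahjie/ → jobomfeorahjie.

jobomfeorahjie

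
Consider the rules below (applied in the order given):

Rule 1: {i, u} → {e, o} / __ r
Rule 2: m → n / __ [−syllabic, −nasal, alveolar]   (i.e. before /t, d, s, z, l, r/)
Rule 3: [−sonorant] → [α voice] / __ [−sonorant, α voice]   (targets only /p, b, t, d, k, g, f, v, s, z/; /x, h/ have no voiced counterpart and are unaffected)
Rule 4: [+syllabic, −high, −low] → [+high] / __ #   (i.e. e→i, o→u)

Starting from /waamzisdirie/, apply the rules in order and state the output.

waanzizderii

Rule 1 (pre-rhotic lowering): /i/ is a high vowel immediately before /r/, so it lowers to [e]. /waamzisdirie/ → waamzisderie.
Rule 2 (nasal place assimilation): /m/ precedes the alveolar consonant /z/, so it assimilates in place to [n]. /waamzisderie/ → waanzisderie.
Rule 3 (regressive voicing assimilation): /s/ precedes the voiced obstruent /d/, so it voices to [z] by assimilation. /waanzisderie/ → waanzizderie.
Rule 4 (final vowel raising): /e/ is a mid vowel in word-final position, so it raises to [i]. /waanzizderie/ → waanzizderii.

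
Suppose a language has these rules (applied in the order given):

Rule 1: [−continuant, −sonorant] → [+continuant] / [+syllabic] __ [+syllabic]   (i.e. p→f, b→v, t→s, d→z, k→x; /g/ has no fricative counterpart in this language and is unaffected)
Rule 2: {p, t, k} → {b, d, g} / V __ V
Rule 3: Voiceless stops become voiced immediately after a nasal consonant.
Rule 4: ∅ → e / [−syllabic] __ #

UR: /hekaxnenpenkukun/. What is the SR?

hexaxnenbenguxune

Rule 1 (intervocalic spirantization): /k/ is a stop between vowels /e/ and /a/, so it spirantizes to the fricative [x]. /k/ is a stop between vowels /u/ and /u/, so it spirantizes to the fricative [x]. /hekaxnenpenkukun/ → hexaxnenpenkuxun.
Rule 2 (intervocalic voicing): no segment meets the environment; /hexaxnenpenkuxun/ is unchanged.
Rule 3 (post-nasal voicing): /p/ is a voiceless stop immediately after the nasal /n/, so it voices to [b]. /k/ is a voiceless stop immediately after the nasal /n/, so it voices to [g]. /hexaxnenpenkuxun/ → hexaxnenbenguxun.
Rule 4 (final e-epenthesis): the form ends in the consonant /n/, so [e] is inserted word-finally. /hexaxnenbenguxun/ → hexaxnenbenguxune.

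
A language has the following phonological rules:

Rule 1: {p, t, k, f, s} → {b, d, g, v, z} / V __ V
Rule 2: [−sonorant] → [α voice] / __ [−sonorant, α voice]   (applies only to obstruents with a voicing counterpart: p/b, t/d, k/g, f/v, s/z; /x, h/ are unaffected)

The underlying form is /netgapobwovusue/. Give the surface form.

Rule 1 (intervocalic voicing): /p/ is a voiceless obstruent between vowels /a/ and /o/, so it voices to [b]. /s/ is a voiceless obstruent between vowels /u/ and /u/, so it voices to [z]. /netgapobwovusue/ → netgabobwovuzue.
Rule 2 (regressive voicing assimilation): /t/ precedes the voiced obstruent /g/, so it voices to [d] by assimilation. /netgabobwovuzue/ → nedgabobwovuzue.

nedgabobwovuzue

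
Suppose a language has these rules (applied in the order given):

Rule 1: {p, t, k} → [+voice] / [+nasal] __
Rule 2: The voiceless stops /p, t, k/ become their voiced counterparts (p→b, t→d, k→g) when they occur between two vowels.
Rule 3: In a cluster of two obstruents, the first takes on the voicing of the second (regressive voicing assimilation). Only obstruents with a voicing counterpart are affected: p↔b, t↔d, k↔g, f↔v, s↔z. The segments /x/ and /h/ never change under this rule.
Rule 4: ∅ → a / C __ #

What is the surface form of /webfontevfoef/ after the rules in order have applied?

wepfondeffoefa

Rule 1 (post-nasal voicing): /t/ is a voiceless stop immediately after the nasal /n/, so it voices to [d]. /webfontevfoef/ → webfondevfoef.
Rule 2 (intervocalic voicing): no segment meets the environment; /webfondevfoef/ is unchanged.
Rule 3 (regressive voicing assimilation): /b/ precedes the voiceless obstruent /f/, so it devoices to [p] by assimilation. /v/ precedes the voiceless obstruent /f/, so it devoices to [f] by assimilation. /webfondevfoef/ → wepfondeffoef.
Rule 4 (final a-epenthesis): the form ends in the consonant /f/, so [a] is inserted word-finally. /wepfondeffoef/ → wepfondeffoefa.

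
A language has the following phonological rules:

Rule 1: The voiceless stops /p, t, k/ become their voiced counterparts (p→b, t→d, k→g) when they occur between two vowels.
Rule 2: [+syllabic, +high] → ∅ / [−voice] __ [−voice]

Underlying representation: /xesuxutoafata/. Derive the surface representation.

Rule 1 (intervocalic voicing): /t/ is a voiceless stop between vowels /u/ and /o/, so it voices to [d]. /t/ is a voiceless stop between vowels /a/ and /a/, so it voices to [d]. /xesuxutoafata/ → xesuxudoafada.
Rule 2 (high vowel syncope): /u/ is a high vowel flanked by voiceless consonants /s/ and /x/, so it deletes. /xesuxudoafada/ → xesxudoafada.

xesxudoafada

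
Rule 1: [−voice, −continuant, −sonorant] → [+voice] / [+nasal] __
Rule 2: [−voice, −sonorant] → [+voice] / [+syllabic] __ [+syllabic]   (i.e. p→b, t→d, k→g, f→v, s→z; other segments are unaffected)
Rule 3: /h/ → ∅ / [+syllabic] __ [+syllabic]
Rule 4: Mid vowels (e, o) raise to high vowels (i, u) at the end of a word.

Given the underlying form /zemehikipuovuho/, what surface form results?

Rule 1 (post-nasal voicing): no segment meets the environment; /zemehikipuovuho/ is unchanged.
Rule 2 (intervocalic voicing): /k/ is a voiceless obstruent between vowels /i/ and /i/, so it voices to [g]. /p/ is a voiceless obstruent between vowels /i/ and /u/, so it voices to [b]. /zemehikipuovuho/ → zemehigibuovuho.
Rule 3 (intervocalic h-deletion): /h/ occurs between vowels /e/ and /i/, so it deletes. /h/ occurs between vowels /u/ and /o/, so it deletes. /zemehigibuovuho/ → zemeigibuovuo.
Rule 4 (final vowel raising): /o/ is a mid vowel in word-final position, so it raises to [u]. /zemeigibuovuo/ → zemeigibuovuu.

zemeigibuovuu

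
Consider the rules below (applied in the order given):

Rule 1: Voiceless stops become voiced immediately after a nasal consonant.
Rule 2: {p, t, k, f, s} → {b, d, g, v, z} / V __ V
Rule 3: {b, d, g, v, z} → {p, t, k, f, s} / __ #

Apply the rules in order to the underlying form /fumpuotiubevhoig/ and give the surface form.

fumbuodiubevhoik

Rule 1 (post-nasal voicing): /p/ is a voiceless stop immediately after the nasal /m/, so it voices to [b]. /fumpuotiubevhoig/ → fumbuotiubevhoig.
Rule 2 (intervocalic voicing): /t/ is a voiceless obstruent between vowels /o/ and /i/, so it voices to [d]. /fumbuotiubevhoig/ → fumbuodiubevhoig.
Rule 3 (final devoicing): /g/ is a voiced obstruent in word-final position, so it devoices to [k]. /fumbuodiubevhoig/ → fumbuodiubevhoik.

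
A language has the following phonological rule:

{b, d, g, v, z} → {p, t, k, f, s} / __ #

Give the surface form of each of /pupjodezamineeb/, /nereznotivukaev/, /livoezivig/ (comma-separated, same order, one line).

pupjodezamineep, nereznotivukaef, livoezivik

/pupjodezamineeb/: /b/ is a voiced obstruent in word-final position, so it devoices to [p]. → [pupjodezamineep].
/nereznotivukaev/: /v/ is a voiced obstruent in word-final position, so it devoices to [f]. → [nereznotivukaef].
/livoezivig/: /g/ is a voiced obstruent in word-final position, so it devoices to [k]. → [livoezivik].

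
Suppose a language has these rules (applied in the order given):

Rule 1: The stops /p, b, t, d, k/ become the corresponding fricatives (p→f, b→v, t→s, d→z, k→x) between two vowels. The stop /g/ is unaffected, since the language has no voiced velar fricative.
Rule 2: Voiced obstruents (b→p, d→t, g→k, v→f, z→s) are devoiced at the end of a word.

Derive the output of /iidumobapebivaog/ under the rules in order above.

iizumovafevivaok

Rule 1 (intervocalic spirantization): /d/ is a stop between vowels /i/ and /u/, so it spirantizes to the fricative [z]. /b/ is a stop between vowels /o/ and /a/, so it spirantizes to the fricative [v]. /p/ is a stop between vowels /a/ and /e/, so it spirantizes to the fricative [f]. /b/ is a stop between vowels /e/ and /i/, so it spirantizes to the fricative [v]. /iidumobapebivaog/ → iizumovafevivaog.
Rule 2 (final devoicing): /g/ is a voiced obstruent in word-final position, so it devoices to [k]. /iizumovafevivaog/ → iizumovafevivaok.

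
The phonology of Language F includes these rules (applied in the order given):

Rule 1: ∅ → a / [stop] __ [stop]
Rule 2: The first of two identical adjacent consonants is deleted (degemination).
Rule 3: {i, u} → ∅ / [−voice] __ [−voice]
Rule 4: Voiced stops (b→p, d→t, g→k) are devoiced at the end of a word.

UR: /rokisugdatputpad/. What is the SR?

Rule 1 (stop-cluster a-epenthesis): /g/ and /d/ form a stop–stop cluster, so [a] is inserted between them. /t/ and /p/ form a stop–stop cluster, so [a] is inserted between them. /t/ and /p/ form a stop–stop cluster, so [a] is inserted between them. /rokisugdatputpad/ → rokisugadataputapad.
Rule 2 (degemination): no segment meets the environment; /rokisugadataputapad/ is unchanged.
Rule 3 (high vowel syncope): /i/ is a high vowel flanked by voiceless consonants /k/ and /s/, so it deletes. /u/ is a high vowel flanked by voiceless consonants /p/ and /t/, so it deletes. /rokisugadataputapad/ → roksugadataptapad.
Rule 4 (final devoicing): /d/ is a voiced stop in word-final position, so it devoices to [t]. /roksugadataptapad/ → roksugadataptapat.

roksugadataptapat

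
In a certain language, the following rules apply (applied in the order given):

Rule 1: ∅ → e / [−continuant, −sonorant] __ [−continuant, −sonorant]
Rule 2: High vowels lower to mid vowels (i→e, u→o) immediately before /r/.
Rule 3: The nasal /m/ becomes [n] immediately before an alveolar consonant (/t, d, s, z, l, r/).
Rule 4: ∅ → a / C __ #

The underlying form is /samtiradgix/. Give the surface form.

santeradegixa

Rule 1 (stop-cluster e-epenthesis): /d/ and /g/ form a stop–stop cluster, so [e] is inserted between them. /samtiradgix/ → samtiradegix.
Rule 2 (pre-rhotic lowering): /i/ is a high vowel immediately before /r/, so it lowers to [e]. /samtiradegix/ → samteradegix.
Rule 3 (nasal place assimilation): /m/ precedes the alveolar consonant /t/, so it assimilates in place to [n]. /samteradegix/ → santeradegix.
Rule 4 (final a-epenthesis): the form ends in the consonant /x/, so [a] is inserted word-finally. /santeradegix/ → santeradegixa.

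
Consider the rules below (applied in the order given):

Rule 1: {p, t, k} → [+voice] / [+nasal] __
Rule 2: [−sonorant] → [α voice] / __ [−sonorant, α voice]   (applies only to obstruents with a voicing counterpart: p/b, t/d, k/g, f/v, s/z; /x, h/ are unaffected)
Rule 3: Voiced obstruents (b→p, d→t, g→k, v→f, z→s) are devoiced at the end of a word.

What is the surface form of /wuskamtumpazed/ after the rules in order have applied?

wuskamdumbazet

Rule 1 (post-nasal voicing): /t/ is a voiceless stop immediately after the nasal /m/, so it voices to [d]. /p/ is a voiceless stop immediately after the nasal /m/, so it voices to [b]. /wuskamtumpazed/ → wuskamdumbazed.
Rule 2 (regressive voicing assimilation): no segment meets the environment; /wuskamdumbazed/ is unchanged.
Rule 3 (final devoicing): /d/ is a voiced obstruent in word-final position, so it devoices to [t]. /wuskamdumbazed/ → wuskamdumbazet.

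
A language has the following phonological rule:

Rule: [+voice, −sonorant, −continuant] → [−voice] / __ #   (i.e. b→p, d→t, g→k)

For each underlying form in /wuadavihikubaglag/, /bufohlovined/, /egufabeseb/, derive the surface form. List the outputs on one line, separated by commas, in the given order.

wuadavihikubaglak, bufohlovinet, egufabesep

/wuadavihikubaglag/: /g/ is a voiced stop in word-final position, so it devoices to [k]. → [wuadavihikubaglak].
/bufohlovined/: /d/ is a voiced stop in word-final position, so it devoices to [t]. → [bufohlovinet].
/egufabeseb/: /b/ is a voiced stop in word-final position, so it devoices to [p]. → [egufabesep].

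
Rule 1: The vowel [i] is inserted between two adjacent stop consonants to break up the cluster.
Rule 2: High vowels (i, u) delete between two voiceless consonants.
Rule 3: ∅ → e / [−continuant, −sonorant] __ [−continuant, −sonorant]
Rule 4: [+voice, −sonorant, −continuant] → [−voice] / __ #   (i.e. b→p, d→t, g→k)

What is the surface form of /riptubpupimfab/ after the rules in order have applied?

Rule 1 (stop-cluster i-epenthesis): /p/ and /t/ form a stop–stop cluster, so [i] is inserted between them. /b/ and /p/ form a stop–stop cluster, so [i] is inserted between them. /riptubpupimfab/ → ripitubipupimfab.
Rule 2 (high vowel syncope): /i/ is a high vowel flanked by voiceless consonants /p/ and /t/, so it deletes. /u/ is a high vowel flanked by voiceless consonants /p/ and /p/, so it deletes. /ripitubipupimfab/ → riptubippimfab.
Rule 3 (stop-cluster e-epenthesis): /p/ and /t/ form a stop–stop cluster, so [e] is inserted between them. /p/ and /p/ form a stop–stop cluster, so [e] is inserted between them. /riptubippimfab/ → ripetubipepimfab.
Rule 4 (final devoicing): /b/ is a voiced stop in word-final position, so it devoices to [p]. /ripetubipepimfab/ → ripetubipepimfap.

ripetubipepimfap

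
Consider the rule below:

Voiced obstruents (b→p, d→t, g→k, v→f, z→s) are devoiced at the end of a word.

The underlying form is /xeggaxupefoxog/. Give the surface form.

xeggaxupefoxok

Scanning /xeggaxupefoxog/: /g/ at position 3 is not in the conditioning environment; /g/ at position 4 is not in the conditioning environment; /g/ is a voiced obstruent in word-final position, so it devoices to [k].
Result: [xeggaxupefoxok].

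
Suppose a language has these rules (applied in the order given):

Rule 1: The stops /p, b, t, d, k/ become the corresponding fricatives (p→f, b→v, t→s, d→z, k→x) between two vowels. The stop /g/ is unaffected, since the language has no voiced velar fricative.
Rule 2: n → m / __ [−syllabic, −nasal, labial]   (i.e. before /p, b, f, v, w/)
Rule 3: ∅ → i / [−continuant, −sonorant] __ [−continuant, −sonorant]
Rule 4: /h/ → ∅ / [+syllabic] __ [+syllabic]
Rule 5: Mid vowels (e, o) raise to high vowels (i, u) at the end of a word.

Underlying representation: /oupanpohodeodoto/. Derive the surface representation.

oufampoozeozosu

Rule 1 (intervocalic spirantization): /p/ is a stop between vowels /u/ and /a/, so it spirantizes to the fricative [f]. /d/ is a stop between vowels /o/ and /e/, so it spirantizes to the fricative [z]. /d/ is a stop between vowels /o/ and /o/, so it spirantizes to the fricative [z]. /t/ is a stop between vowels /o/ and /o/, so it spirantizes to the fricative [s]. /oupanpohodeodoto/ → oufanpohozeozoso.
Rule 2 (nasal place assimilation): /n/ precedes the labial consonant /p/, so it assimilates in place to [m]. /oufanpohozeozoso/ → oufampohozeozoso.
Rule 3 (stop-cluster i-epenthesis): no segment meets the environment; /oufampohozeozoso/ is unchanged.
Rule 4 (intervocalic h-deletion): /h/ occurs between vowels /o/ and /o/, so it deletes. /oufampohozeozoso/ → oufampoozeozoso.
Rule 5 (final vowel raising): /o/ is a mid vowel in word-final position, so it raises to [u]. /oufampoozeozoso/ → oufampoozeozosu.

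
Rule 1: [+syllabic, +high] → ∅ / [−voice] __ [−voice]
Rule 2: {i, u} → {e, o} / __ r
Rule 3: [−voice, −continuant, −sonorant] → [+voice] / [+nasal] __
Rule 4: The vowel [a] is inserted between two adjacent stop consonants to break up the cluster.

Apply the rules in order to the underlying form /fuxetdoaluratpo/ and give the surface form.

fxetadoaloratapo

Rule 1 (high vowel syncope): /u/ is a high vowel flanked by voiceless consonants /f/ and /x/, so it deletes. /fuxetdoaluratpo/ → fxetdoaluratpo.
Rule 2 (pre-rhotic lowering): /u/ is a high vowel immediately before /r/, so it lowers to [o]. /fxetdoaluratpo/ → fxetdoaloratpo.
Rule 3 (post-nasal voicing): no segment meets the environment; /fxetdoaloratpo/ is unchanged.
Rule 4 (stop-cluster a-epenthesis): /t/ and /d/ form a stop–stop cluster, so [a] is inserted between them. /t/ and /p/ form a stop–stop cluster, so [a] is inserted between them. /fxetdoaloratpo/ → fxetadoaloratapo.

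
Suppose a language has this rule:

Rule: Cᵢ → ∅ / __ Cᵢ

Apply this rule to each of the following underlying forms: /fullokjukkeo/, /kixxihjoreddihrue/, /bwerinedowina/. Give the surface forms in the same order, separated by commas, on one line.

fulokjukeo, kixihjoredihrue, bwerinedowina

/fullokjukkeo/: /ll/ is a geminate; the first /l/ deletes. /kk/ is a geminate; the first /k/ deletes. → [fulokjukeo].
/kixxihjoreddihrue/: /xx/ is a geminate; the first /x/ deletes. /dd/ is a geminate; the first /d/ deletes. → [kixihjoredihrue].
/bwerinedowina/: the rule's environment is not met; surfaces unchanged as [bwerinedowina].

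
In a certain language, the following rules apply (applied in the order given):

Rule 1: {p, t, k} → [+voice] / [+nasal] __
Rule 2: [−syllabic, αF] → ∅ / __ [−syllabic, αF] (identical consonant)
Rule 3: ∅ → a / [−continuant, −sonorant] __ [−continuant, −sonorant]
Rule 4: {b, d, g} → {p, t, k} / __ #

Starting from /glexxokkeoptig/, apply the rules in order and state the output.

glexokeopatik

Rule 1 (post-nasal voicing): no segment meets the environment; /glexxokkeoptig/ is unchanged.
Rule 2 (degemination): /xx/ is a geminate; the first /x/ deletes. /kk/ is a geminate; the first /k/ deletes. /glexxokkeoptig/ → glexokeoptig.
Rule 3 (stop-cluster a-epenthesis): /p/ and /t/ form a stop–stop cluster, so [a] is inserted between them. /glexokeoptig/ → glexokeopatig.
Rule 4 (final devoicing): /g/ is a voiced stop in word-final position, so it devoices to [k]. /glexokeopatig/ → glexokeopatik.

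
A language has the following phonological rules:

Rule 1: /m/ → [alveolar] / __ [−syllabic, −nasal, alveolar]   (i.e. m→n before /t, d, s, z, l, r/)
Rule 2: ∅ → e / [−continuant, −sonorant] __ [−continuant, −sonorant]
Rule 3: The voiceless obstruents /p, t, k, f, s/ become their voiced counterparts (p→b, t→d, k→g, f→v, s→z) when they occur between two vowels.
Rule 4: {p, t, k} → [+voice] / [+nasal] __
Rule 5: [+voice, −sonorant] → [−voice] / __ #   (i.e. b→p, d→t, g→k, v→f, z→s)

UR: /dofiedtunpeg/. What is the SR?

Rule 1 (nasal place assimilation): no segment meets the environment; /dofiedtunpeg/ is unchanged.
Rule 2 (stop-cluster e-epenthesis): /d/ and /t/ form a stop–stop cluster, so [e] is inserted between them. /dofiedtunpeg/ → dofiedetunpeg.
Rule 3 (intervocalic voicing): /f/ is a voiceless obstruent between vowels /o/ and /i/, so it voices to [v]. /t/ is a voiceless obstruent between vowels /e/ and /u/, so it voices to [d]. /dofiedetunpeg/ → doviededunpeg.
Rule 4 (post-nasal voicing): /p/ is a voiceless stop immediately after the nasal /n/, so it voices to [b]. /doviededunpeg/ → doviededunbeg.
Rule 5 (final devoicing): /g/ is a voiced obstruent in word-final position, so it devoices to [k]. /doviededunbeg/ → doviededunbek.

doviededunbek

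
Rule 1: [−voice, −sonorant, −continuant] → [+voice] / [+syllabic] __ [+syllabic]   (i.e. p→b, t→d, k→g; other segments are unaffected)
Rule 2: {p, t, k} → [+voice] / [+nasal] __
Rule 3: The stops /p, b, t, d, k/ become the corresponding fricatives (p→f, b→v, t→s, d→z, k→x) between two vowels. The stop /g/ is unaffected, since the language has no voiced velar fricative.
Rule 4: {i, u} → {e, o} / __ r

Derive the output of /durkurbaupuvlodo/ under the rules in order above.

Rule 1 (intervocalic voicing): /p/ is a voiceless stop between vowels /u/ and /u/, so it voices to [b]. /durkurbaupuvlodo/ → durkurbaubuvlodo.
Rule 2 (post-nasal voicing): no segment meets the environment; /durkurbaubuvlodo/ is unchanged.
Rule 3 (intervocalic spirantization): /b/ is a stop between vowels /u/ and /u/, so it spirantizes to the fricative [v]. /d/ is a stop between vowels /o/ and /o/, so it spirantizes to the fricative [z]. /durkurbaubuvlodo/ → durkurbauvuvlozo.
Rule 4 (pre-rhotic lowering): /u/ is a high vowel immediately before /r/, so it lowers to [o]. /u/ is a high vowel immediately before /r/, so it lowers to [o]. /durkurbauvuvlozo/ → dorkorbauvuvlozo.

dorkorbauvuvlozo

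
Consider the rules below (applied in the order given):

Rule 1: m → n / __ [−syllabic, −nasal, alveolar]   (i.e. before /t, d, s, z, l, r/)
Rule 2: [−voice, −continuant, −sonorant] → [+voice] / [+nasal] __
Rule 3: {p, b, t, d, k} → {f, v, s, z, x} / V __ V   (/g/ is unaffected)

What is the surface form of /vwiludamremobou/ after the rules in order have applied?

vwiluzanremovou

Rule 1 (nasal place assimilation): /m/ precedes the alveolar consonant /r/, so it assimilates in place to [n]. /vwiludamremobou/ → vwiludanremobou.
Rule 2 (post-nasal voicing): no segment meets the environment; /vwiludanremobou/ is unchanged.
Rule 3 (intervocalic spirantization): /d/ is a stop between vowels /u/ and /a/, so it spirantizes to the fricative [z]. /b/ is a stop between vowels /o/ and /o/, so it spirantizes to the fricative [v]. /vwiludanremobou/ → vwiluzanremovou.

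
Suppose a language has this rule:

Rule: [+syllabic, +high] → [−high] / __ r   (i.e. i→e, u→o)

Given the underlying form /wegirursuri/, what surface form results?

Scanning /wegirursuri/: /i/ is a high vowel immediately before /r/, so it lowers to [e]; /u/ is a high vowel immediately before /r/, so it lowers to [o]; /u/ is a high vowel immediately before /r/, so it lowers to [o]; /i/ at position 11 is not in the conditioning environment.
Result: [wegerorsori].

wegerorsori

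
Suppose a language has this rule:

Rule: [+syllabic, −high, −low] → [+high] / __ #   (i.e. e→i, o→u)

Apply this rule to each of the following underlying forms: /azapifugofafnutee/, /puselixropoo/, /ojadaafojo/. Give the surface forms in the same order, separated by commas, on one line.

/azapifugofafnutee/: /e/ is a mid vowel in word-final position, so it raises to [i]. → [azapifugofafnutei].
/puselixropoo/: /o/ is a mid vowel in word-final position, so it raises to [u]. → [puselixropou].
/ojadaafojo/: /o/ is a mid vowel in word-final position, so it raises to [u]. → [ojadaafoju].

azapifugofafnutei, puselixropou, ojadaafoju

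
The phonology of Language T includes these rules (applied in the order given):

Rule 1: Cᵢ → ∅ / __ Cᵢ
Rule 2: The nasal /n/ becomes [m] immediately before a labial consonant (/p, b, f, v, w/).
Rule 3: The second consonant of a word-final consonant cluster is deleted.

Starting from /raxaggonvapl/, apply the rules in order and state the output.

raxagomvap

Rule 1 (degemination): /gg/ is a geminate; the first /g/ deletes. /raxaggonvapl/ → raxagonvapl.
Rule 2 (nasal place assimilation): /n/ precedes the labial consonant /v/, so it assimilates in place to [m]. /raxagonvapl/ → raxagomvapl.
Rule 3 (final cluster simplification): /l/ is the second consonant of a word-final cluster /pl/, so it deletes. /raxagomvapl/ → raxagomvap.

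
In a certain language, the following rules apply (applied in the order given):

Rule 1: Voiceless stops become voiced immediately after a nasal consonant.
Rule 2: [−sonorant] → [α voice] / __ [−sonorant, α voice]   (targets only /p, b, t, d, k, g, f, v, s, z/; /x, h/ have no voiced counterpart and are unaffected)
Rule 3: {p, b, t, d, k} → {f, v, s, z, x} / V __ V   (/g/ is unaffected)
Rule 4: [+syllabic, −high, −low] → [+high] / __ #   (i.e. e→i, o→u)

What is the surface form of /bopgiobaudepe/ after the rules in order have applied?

bobgiovauzefi

Rule 1 (post-nasal voicing): no segment meets the environment; /bopgiobaudepe/ is unchanged.
Rule 2 (regressive voicing assimilation): /p/ precedes the voiced obstruent /g/, so it voices to [b] by assimilation. /bopgiobaudepe/ → bobgiobaudepe.
Rule 3 (intervocalic spirantization): /b/ is a stop between vowels /o/ and /a/, so it spirantizes to the fricative [v]. /d/ is a stop between vowels /u/ and /e/, so it spirantizes to the fricative [z]. /p/ is a stop between vowels /e/ and /e/, so it spirantizes to the fricative [f]. /bobgiobaudepe/ → bobgiovauzefe.
Rule 4 (final vowel raising): /e/ is a mid vowel in word-final position, so it raises to [i]. /bobgiovauzefe/ → bobgiovauzefi.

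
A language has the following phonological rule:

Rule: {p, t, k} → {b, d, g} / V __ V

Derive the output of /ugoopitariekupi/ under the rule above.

ugoobidariegubi

/p/ is a voiceless stop between vowels /o/ and /i/, so it voices to [b].
/t/ is a voiceless stop between vowels /i/ and /a/, so it voices to [d].
/k/ is a voiceless stop between vowels /e/ and /u/, so it voices to [g].
/p/ is a voiceless stop between vowels /u/ and /i/, so it voices to [b].
Surface form: [ugoobidariegubi].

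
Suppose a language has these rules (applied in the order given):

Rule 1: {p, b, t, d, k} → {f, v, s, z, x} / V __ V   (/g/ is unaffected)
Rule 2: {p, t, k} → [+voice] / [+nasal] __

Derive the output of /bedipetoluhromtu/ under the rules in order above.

bezifesoluhromdu

Rule 1 (intervocalic spirantization): /d/ is a stop between vowels /e/ and /i/, so it spirantizes to the fricative [z]. /p/ is a stop between vowels /i/ and /e/, so it spirantizes to the fricative [f]. /t/ is a stop between vowels /e/ and /o/, so it spirantizes to the fricative [s]. /bedipetoluhromtu/ → bezifesoluhromtu.
Rule 2 (post-nasal voicing): /t/ is a voiceless stop immediately after the nasal /m/, so it voices to [d]. /bezifesoluhromtu/ → bezifesoluhromdu.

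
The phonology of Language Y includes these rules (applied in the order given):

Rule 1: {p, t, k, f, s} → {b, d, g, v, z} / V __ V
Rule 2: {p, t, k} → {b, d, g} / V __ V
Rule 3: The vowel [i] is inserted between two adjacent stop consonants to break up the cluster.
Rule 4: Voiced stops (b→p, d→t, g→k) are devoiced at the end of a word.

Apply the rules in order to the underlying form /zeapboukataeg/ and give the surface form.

zeapibougadaek

Rule 1 (intervocalic voicing): /k/ is a voiceless obstruent between vowels /u/ and /a/, so it voices to [g]. /t/ is a voiceless obstruent between vowels /a/ and /a/, so it voices to [d]. /zeapboukataeg/ → zeapbougadaeg.
Rule 2 (intervocalic voicing): no segment meets the environment; /zeapbougadaeg/ is unchanged.
Rule 3 (stop-cluster i-epenthesis): /p/ and /b/ form a stop–stop cluster, so [i] is inserted between them. /zeapbougadaeg/ → zeapibougadaeg.
Rule 4 (final devoicing): /g/ is a voiced stop in word-final position, so it devoices to [k]. /zeapibougadaeg/ → zeapibougadaek.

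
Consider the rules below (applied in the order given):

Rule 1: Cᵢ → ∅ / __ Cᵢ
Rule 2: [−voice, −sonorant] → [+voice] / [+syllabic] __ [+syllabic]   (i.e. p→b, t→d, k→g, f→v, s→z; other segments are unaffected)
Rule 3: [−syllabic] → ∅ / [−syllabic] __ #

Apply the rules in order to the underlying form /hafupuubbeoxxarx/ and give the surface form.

havubuubeoxar

Rule 1 (degemination): /bb/ is a geminate; the first /b/ deletes. /xx/ is a geminate; the first /x/ deletes. /hafupuubbeoxxarx/ → hafupuubeoxarx.
Rule 2 (intervocalic voicing): /f/ is a voiceless obstruent between vowels /a/ and /u/, so it voices to [v]. /p/ is a voiceless obstruent between vowels /u/ and /u/, so it voices to [b]. /hafupuubeoxarx/ → havubuubeoxarx.
Rule 3 (final cluster simplification): /x/ is the second consonant of a word-final cluster /rx/, so it deletes. /havubuubeoxarx/ → havubuubeoxar.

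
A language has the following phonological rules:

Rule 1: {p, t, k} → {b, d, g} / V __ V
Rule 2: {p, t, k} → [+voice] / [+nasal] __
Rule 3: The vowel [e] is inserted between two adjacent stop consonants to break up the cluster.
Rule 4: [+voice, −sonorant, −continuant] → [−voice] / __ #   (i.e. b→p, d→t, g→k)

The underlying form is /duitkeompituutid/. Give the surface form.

duitekeombiduudit

Rule 1 (intervocalic voicing): /t/ is a voiceless stop between vowels /i/ and /u/, so it voices to [d]. /t/ is a voiceless stop between vowels /u/ and /i/, so it voices to [d]. /duitkeompituutid/ → duitkeompiduudid.
Rule 2 (post-nasal voicing): /p/ is a voiceless stop immediately after the nasal /m/, so it voices to [b]. /duitkeompiduudid/ → duitkeombiduudid.
Rule 3 (stop-cluster e-epenthesis): /t/ and /k/ form a stop–stop cluster, so [e] is inserted between them. /duitkeombiduudid/ → duitekeombiduudid.
Rule 4 (final devoicing): /d/ is a voiced stop in word-final position, so it devoices to [t]. /duitekeombiduudid/ → duitekeombiduudit.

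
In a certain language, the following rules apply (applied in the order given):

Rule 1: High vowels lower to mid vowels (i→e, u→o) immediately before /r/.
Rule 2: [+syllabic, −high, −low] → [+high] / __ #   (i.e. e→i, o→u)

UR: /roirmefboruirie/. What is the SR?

roermefboruerii

Rule 1 (pre-rhotic lowering): /i/ is a high vowel immediately before /r/, so it lowers to [e]. /i/ is a high vowel immediately before /r/, so it lowers to [e]. /roirmefboruirie/ → roermefboruerie.
Rule 2 (final vowel raising): /e/ is a mid vowel in word-final position, so it raises to [i]. /roermefboruerie/ → roermefboruerii.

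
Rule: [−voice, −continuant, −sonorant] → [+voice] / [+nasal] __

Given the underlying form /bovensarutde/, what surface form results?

bovensarutde

No segment of /bovensarutde/ meets the structural description of the rule, so the form surfaces unchanged.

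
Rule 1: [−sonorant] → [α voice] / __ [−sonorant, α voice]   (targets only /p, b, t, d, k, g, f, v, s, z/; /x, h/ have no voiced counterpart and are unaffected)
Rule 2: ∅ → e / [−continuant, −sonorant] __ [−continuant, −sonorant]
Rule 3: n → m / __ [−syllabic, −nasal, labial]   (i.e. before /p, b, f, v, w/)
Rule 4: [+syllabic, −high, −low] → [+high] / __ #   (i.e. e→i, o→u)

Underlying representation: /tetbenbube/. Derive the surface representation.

Rule 1 (regressive voicing assimilation): /t/ precedes the voiced obstruent /b/, so it voices to [d] by assimilation. /tetbenbube/ → tedbenbube.
Rule 2 (stop-cluster e-epenthesis): /d/ and /b/ form a stop–stop cluster, so [e] is inserted between them. /tedbenbube/ → tedebenbube.
Rule 3 (nasal place assimilation): /n/ precedes the labial consonant /b/, so it assimilates in place to [m]. /tedebenbube/ → tedebembube.
Rule 4 (final vowel raising): /e/ is a mid vowel in word-final position, so it raises to [i]. /tedebembube/ → tedebembubi.

tedebembubi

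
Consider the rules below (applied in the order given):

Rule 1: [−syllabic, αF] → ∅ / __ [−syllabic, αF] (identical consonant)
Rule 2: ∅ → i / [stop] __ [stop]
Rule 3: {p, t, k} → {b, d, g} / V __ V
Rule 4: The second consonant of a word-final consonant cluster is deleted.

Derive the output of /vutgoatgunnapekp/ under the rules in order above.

vudigoadigunabegip

Rule 1 (degemination): /nn/ is a geminate; the first /n/ deletes. /vutgoatgunnapekp/ → vutgoatgunapekp.
Rule 2 (stop-cluster i-epenthesis): /t/ and /g/ form a stop–stop cluster, so [i] is inserted between them. /t/ and /g/ form a stop–stop cluster, so [i] is inserted between them. /k/ and /p/ form a stop–stop cluster, so [i] is inserted between them. /vutgoatgunapekp/ → vutigoatigunapekip.
Rule 3 (intervocalic voicing): /t/ is a voiceless stop between vowels /u/ and /i/, so it voices to [d]. /t/ is a voiceless stop between vowels /a/ and /i/, so it voices to [d]. /p/ is a voiceless stop between vowels /a/ and /e/, so it voices to [b]. /k/ is a voiceless stop between vowels /e/ and /i/, so it voices to [g]. /vutigoatigunapekip/ → vudigoadigunabegip.
Rule 4 (final cluster simplification): no segment meets the environment; /vudigoadigunabegip/ is unchanged.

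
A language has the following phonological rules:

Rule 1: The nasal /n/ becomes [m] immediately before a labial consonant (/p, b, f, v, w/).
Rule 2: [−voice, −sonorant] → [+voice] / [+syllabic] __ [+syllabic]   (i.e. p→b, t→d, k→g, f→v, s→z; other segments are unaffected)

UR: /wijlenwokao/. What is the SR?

Rule 1 (nasal place assimilation): /n/ precedes the labial consonant /w/, so it assimilates in place to [m]. /wijlenwokao/ → wijlemwokao.
Rule 2 (intervocalic voicing): /k/ is a voiceless obstruent between vowels /o/ and /a/, so it voices to [g]. /wijlemwokao/ → wijlemwogao.

wijlemwogao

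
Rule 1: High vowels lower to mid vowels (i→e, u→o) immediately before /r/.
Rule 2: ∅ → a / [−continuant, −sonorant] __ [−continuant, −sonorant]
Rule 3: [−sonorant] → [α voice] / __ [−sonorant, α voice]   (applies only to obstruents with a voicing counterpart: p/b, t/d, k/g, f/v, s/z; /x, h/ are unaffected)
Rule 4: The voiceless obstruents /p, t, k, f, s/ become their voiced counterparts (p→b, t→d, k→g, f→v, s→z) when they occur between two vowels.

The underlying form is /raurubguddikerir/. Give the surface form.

Rule 1 (pre-rhotic lowering): /u/ is a high vowel immediately before /r/, so it lowers to [o]. /i/ is a high vowel immediately before /r/, so it lowers to [e]. /raurubguddikerir/ → raorubguddikerer.
Rule 2 (stop-cluster a-epenthesis): /b/ and /g/ form a stop–stop cluster, so [a] is inserted between them. /d/ and /d/ form a stop–stop cluster, so [a] is inserted between them. /raorubguddikerer/ → raorubagudadikerer.
Rule 3 (regressive voicing assimilation): no segment meets the environment; /raorubagudadikerer/ is unchanged.
Rule 4 (intervocalic voicing): /k/ is a voiceless obstruent between vowels /i/ and /e/, so it voices to [g]. /raorubagudadikerer/ → raorubagudadigerer.

raorubagudadigerer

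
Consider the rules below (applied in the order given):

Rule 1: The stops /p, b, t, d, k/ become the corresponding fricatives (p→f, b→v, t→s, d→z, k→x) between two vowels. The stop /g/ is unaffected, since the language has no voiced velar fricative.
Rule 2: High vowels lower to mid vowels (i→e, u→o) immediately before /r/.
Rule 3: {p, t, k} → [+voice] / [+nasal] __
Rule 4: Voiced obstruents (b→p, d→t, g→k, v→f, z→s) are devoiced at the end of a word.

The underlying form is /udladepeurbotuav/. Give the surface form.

udlazefeorbosuaf

Rule 1 (intervocalic spirantization): /d/ is a stop between vowels /a/ and /e/, so it spirantizes to the fricative [z]. /p/ is a stop between vowels /e/ and /e/, so it spirantizes to the fricative [f]. /t/ is a stop between vowels /o/ and /u/, so it spirantizes to the fricative [s]. /udladepeurbotuav/ → udlazefeurbosuav.
Rule 2 (pre-rhotic lowering): /u/ is a high vowel immediately before /r/, so it lowers to [o]. /udlazefeurbosuav/ → udlazefeorbosuav.
Rule 3 (post-nasal voicing): no segment meets the environment; /udlazefeorbosuav/ is unchanged.
Rule 4 (final devoicing): /v/ is a voiced obstruent in word-final position, so it devoices to [f]. /udlazefeorbosuav/ → udlazefeorbosuaf.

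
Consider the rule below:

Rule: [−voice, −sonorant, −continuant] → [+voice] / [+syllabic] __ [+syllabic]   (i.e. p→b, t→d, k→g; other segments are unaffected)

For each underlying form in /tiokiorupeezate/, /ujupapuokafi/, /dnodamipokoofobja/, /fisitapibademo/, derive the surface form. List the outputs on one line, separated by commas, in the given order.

/tiokiorupeezate/: /k/ is a voiceless stop between vowels /o/ and /i/, so it voices to [g]. /p/ is a voiceless stop between vowels /u/ and /e/, so it voices to [b]. /t/ is a voiceless stop between vowels /a/ and /e/, so it voices to [d]. → [tiogiorubeezade].
/ujupapuokafi/: /p/ is a voiceless stop between vowels /u/ and /a/, so it voices to [b]. /p/ is a voiceless stop between vowels /a/ and /u/, so it voices to [b]. /k/ is a voiceless stop between vowels /o/ and /a/, so it voices to [g]. → [ujubabuogafi].
/dnodamipokoofobja/: /p/ is a voiceless stop between vowels /i/ and /o/, so it voices to [b]. /k/ is a voiceless stop between vowels /o/ and /o/, so it voices to [g]. → [dnodamibogoofobja].
/fisitapibademo/: /t/ is a voiceless stop between vowels /i/ and /a/, so it voices to [d]. /p/ is a voiceless stop between vowels /a/ and /i/, so it voices to [b]. → [fisidabibademo].

tiogiorubeezade, ujubabuogafi, dnodamibogoofobja, fisidabibademo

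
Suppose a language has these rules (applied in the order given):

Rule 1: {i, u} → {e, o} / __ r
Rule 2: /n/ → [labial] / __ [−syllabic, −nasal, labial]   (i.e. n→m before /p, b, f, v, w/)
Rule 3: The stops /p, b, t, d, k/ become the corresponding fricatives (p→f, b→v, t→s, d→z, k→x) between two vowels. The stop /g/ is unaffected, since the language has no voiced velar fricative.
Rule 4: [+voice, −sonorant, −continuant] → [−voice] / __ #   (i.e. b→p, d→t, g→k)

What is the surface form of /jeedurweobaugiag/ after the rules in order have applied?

jeezorweovaugiak

Rule 1 (pre-rhotic lowering): /u/ is a high vowel immediately before /r/, so it lowers to [o]. /jeedurweobaugiag/ → jeedorweobaugiag.
Rule 2 (nasal place assimilation): no segment meets the environment; /jeedorweobaugiag/ is unchanged.
Rule 3 (intervocalic spirantization): /d/ is a stop between vowels /e/ and /o/, so it spirantizes to the fricative [z]. /b/ is a stop between vowels /o/ and /a/, so it spirantizes to the fricative [v]. /jeedorweobaugiag/ → jeezorweovaugiag.
Rule 4 (final devoicing): /g/ is a voiced stop in word-final position, so it devoices to [k]. /jeezorweovaugiag/ → jeezorweovaugiak.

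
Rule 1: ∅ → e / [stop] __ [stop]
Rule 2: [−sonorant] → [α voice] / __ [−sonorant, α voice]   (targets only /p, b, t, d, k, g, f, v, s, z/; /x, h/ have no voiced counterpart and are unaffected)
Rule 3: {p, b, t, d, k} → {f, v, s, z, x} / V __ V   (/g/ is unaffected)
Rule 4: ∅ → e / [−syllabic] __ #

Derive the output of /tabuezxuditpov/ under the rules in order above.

Rule 1 (stop-cluster e-epenthesis): /t/ and /p/ form a stop–stop cluster, so [e] is inserted between them. /tabuezxuditpov/ → tabuezxuditepov.
Rule 2 (regressive voicing assimilation): /z/ precedes the voiceless obstruent /x/, so it devoices to [s] by assimilation. /tabuezxuditepov/ → tabuesxuditepov.
Rule 3 (intervocalic spirantization): /b/ is a stop between vowels /a/ and /u/, so it spirantizes to the fricative [v]. /d/ is a stop between vowels /u/ and /i/, so it spirantizes to the fricative [z]. /t/ is a stop between vowels /i/ and /e/, so it spirantizes to the fricative [s]. /p/ is a stop between vowels /e/ and /o/, so it spirantizes to the fricative [f]. /tabuesxuditepov/ → tavuesxuzisefov.
Rule 4 (final e-epenthesis): the form ends in the consonant /v/, so [e] is inserted word-finally. /tavuesxuzisefov/ → tavuesxuzisefove.

tavuesxuzisefove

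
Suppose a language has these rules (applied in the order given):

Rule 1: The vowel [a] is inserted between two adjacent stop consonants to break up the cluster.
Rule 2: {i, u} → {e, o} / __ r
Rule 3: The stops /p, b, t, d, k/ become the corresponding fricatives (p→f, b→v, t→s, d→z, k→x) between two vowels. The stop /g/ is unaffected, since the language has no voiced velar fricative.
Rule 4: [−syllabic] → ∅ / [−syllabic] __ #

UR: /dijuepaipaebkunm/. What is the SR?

Rule 1 (stop-cluster a-epenthesis): /b/ and /k/ form a stop–stop cluster, so [a] is inserted between them. /dijuepaipaebkunm/ → dijuepaipaebakunm.
Rule 2 (pre-rhotic lowering): no segment meets the environment; /dijuepaipaebakunm/ is unchanged.
Rule 3 (intervocalic spirantization): /p/ is a stop between vowels /e/ and /a/, so it spirantizes to the fricative [f]. /p/ is a stop between vowels /i/ and /a/, so it spirantizes to the fricative [f]. /b/ is a stop between vowels /e/ and /a/, so it spirantizes to the fricative [v]. /k/ is a stop between vowels /a/ and /u/, so it spirantizes to the fricative [x]. /dijuepaipaebakunm/ → dijuefaifaevaxunm.
Rule 4 (final cluster simplification): /m/ is the second consonant of a word-final cluster /nm/, so it deletes. /dijuefaifaevaxunm/ → dijuefaifaevaxun.

dijuefaifaevaxun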